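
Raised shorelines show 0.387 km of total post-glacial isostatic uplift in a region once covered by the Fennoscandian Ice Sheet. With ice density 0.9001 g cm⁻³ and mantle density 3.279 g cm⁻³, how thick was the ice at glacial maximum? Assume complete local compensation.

1.41 km

u = t ρ_ice/ρ_m → t = u ρ_m/ρ_ice = 0.387 km × 3.279/0.9001 = 1.41 km.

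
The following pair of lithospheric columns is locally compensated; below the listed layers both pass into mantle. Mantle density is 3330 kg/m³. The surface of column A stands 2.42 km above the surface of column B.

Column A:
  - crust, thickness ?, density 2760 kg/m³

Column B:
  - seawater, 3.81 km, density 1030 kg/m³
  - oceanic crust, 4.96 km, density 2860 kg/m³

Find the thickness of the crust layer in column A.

33.6 km

Take the compensation level at the base of the deeper column (depth z_c below the surface of column A) and equate Σ ρ_i t_i down to z_c; mantle fills any gap and the z_c terms cancel.
Column A: x×2760 + (z_c − 0 − x)×3330
Column B: 2.42×0 + 3.81×1030 + 4.96×2860 + (z_c − 2.42 − 8.77)×3330
The z_c×3330 term appears on both sides and cancels. Collect the known terms of each column as K = Σ(ρt)_known − 3330 × (depth of known layers): K_A = 0 − 3330×0 = 0; K_B = 18109.9 − 3330×(2.42 + 8.77) = −19152.8.
Balance: K_A − x×(3330 − 2760) = K_B, so x = (K_A − K_B)/(3330 − 2760) = 19152.8/570 = 33.6 km.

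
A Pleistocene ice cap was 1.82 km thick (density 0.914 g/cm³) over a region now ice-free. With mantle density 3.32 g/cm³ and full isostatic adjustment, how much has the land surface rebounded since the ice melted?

Removing the load lets mantle flow back in; uplift u satisfies ρ_ice t = ρ_m u.
u = t ρ_ice/ρ_m = 1.82 km × 0.914/3.32 = 0.501 km.

0.501 km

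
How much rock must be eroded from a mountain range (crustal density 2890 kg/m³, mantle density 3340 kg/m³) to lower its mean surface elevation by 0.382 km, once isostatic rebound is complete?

2.84 km

Net drop Δ = e − u = e − e ρ_c/ρ_m = e (ρ_m − ρ_c)/ρ_m.
e = Δ ρ_m/(ρ_m − ρ_c) = 0.382 km × 3340/450 = 2.84 km.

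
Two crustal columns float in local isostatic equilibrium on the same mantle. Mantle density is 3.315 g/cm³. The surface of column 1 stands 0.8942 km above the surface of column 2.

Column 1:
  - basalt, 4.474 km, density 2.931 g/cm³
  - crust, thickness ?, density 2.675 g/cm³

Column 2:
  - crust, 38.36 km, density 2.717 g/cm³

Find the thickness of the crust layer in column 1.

37.8 km

Take the compensation level at the base of the deeper column (depth z_c below the surface of column 1) and equate Σ ρ_i t_i down to z_c; mantle fills any gap and the z_c terms cancel.
Column 1: 4.474×2.931 + x×2.675 + (z_c − 4.474 − x)×3.315
Column 2: 0.8942×0 + 38.36×2.717 + (z_c − 0.8942 − 38.36)×3.315
The z_c×3.315 term appears on both sides and cancels. Collect the known terms of each column as K = Σ(ρt)_known − 3.315 × (depth of known layers): K_1 = 13.113294 − 3.315×4.474 = −1.718016; K_2 = 104.22412 − 3.315×(0.8942 + 38.36) = −25.903553.
Balance: K_1 − x×(3.315 − 2.675) = K_2, so x = (K_1 − K_2)/(3.315 − 2.675) = 24.1855/0.64 = 37.8 km.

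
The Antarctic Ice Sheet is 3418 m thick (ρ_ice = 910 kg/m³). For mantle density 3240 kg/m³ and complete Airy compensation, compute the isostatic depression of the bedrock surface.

960 m

Isostatic balance requires: the ice load ρ_ice t is balanced by mantle displaced below, ρ_m s.
s = t ρ_ice / ρ_m = 3418 m × 910/3240 = 960 m.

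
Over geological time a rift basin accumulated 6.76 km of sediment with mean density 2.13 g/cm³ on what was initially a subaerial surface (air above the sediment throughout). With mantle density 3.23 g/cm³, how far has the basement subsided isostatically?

4.46 km

Subaerial load: s = t ρ_sed / ρ_m = 6.76 km × 2.13/3.23 = 4.46 km.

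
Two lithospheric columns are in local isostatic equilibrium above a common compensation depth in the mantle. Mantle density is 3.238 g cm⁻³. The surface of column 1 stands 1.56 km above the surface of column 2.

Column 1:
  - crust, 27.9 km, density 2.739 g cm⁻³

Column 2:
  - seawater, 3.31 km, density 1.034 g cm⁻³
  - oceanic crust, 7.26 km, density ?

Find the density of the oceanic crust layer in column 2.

Take the compensation level at the base of the deeper column (depth z_c below the surface of column 1) and equate Σ ρ_i t_i down to z_c; mantle fills any gap and the z_c terms cancel.
Column 1: 27.9×2.739 + (z_c − 27.9)×3.238
Column 2: 1.56×0 + 3.31×1.034 + 7.26×ρ + (z_c − 1.56 − 10.57)×3.238
The z_c×3.238 term appears on both sides and cancels. Collect the known terms of each column as K = Σ(ρt)_known − 3.238 × (depth of known layers): K_1 = 76.4181 − 3.238×27.9 = −13.9221; K_2 = 3.42254 − 3.238×(1.56 + 10.57) = −35.8544.
Balance: K_1 = K_2 + 7.26×ρ, so ρ = (K_1 − K_2)/7.26 = 21.9323/7.26 = 3.02 g cm⁻³.

3.02 g cm⁻³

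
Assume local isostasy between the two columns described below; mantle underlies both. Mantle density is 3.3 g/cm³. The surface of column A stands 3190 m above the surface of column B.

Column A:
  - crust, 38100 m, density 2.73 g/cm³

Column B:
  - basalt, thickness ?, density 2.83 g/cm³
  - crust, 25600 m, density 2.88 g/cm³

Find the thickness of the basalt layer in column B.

Take the compensation level at the base of the deeper column (depth z_c below the surface of column A) and equate Σ ρ_i t_i down to z_c; mantle fills any gap and the z_c terms cancel.
Column A: 38100×2.73 + (z_c − 38100)×3.3
Column B: 3190×0 + x×2.83 + 25600×2.88 + (z_c − 3190 − 25600 − x)×3.3
The z_c×3.3 term appears on both sides and cancels. Collect the known terms of each column as K = Σ(ρt)_known − 3.3 × (depth of known layers): K_A = 104013 − 3.3×38100 = −21717; K_B = 73728 − 3.3×(3190 + 25600) = −21279.
Balance: K_A = K_B − x×(3.3 − 2.83), so x = (K_B − K_A)/(3.3 − 2.83) = 438/0.47 = 932 m.

932 m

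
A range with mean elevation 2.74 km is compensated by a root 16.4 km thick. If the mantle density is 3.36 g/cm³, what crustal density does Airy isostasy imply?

2.88 g/cm³

ρ_c h = (ρ_m − ρ_c) r → ρ_c (h + r) = ρ_m r → ρ_c = ρ_m r / (h + r).
ρ_c = 3.36 × 16.4 km / (2.74 km + 16.4 km) = 2.88 g/cm³.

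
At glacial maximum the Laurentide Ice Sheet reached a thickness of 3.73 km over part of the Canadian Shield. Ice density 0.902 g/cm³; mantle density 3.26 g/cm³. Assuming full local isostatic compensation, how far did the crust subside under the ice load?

1.03 km

Balancing pressure at the compensation depth: the ice load ρ_ice t is balanced by mantle displaced below, ρ_m s.
s = t ρ_ice / ρ_m = 3.73 km × 0.902/3.26 = 1.03 km.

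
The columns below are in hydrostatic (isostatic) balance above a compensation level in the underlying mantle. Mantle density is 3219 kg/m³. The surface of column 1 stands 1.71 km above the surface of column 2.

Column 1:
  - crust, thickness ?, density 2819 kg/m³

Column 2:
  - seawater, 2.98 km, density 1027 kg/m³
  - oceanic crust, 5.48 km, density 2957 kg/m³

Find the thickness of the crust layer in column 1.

33.7 km

Take the compensation level at the base of the deeper column (depth z_c below the surface of column 1) and equate Σ ρ_i t_i down to z_c; mantle fills any gap and the z_c terms cancel.
Column 1: x×2819 + (z_c − 0 − x)×3219
Column 2: 1.71×0 + 2.98×1027 + 5.48×2957 + (z_c − 1.71 − 8.46)×3219
The z_c×3219 term appears on both sides and cancels. Collect the known terms of each column as K = Σ(ρt)_known − 3219 × (depth of known layers): K_1 = 0 − 3219×0 = 0; K_2 = 19264.82 − 3219×(1.71 + 8.46) = −13472.41.
Balance: K_1 − x×(3219 − 2819) = K_2, so x = (K_1 − K_2)/(3219 − 2819) = 13472.4/400 = 33.7 km.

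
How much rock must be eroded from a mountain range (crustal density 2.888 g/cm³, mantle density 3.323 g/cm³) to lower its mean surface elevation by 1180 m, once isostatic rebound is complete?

9010 m

Net drop Δ = e − u = e − e ρ_c/ρ_m = e (ρ_m − ρ_c)/ρ_m.
e = Δ ρ_m/(ρ_m − ρ_c) = 1180 m × 3.323/0.435 = 9010 m.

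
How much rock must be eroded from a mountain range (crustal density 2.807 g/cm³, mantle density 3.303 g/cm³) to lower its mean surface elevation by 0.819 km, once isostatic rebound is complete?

5.45 km

Net drop Δ = e − u = e − e ρ_c/ρ_m = e (ρ_m − ρ_c)/ρ_m.
e = Δ ρ_m/(ρ_m − ρ_c) = 0.819 km × 3.303/0.496 = 5.45 km.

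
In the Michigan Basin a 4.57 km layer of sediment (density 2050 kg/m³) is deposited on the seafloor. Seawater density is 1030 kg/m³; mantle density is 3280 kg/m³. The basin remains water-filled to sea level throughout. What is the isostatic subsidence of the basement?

Submarine loading: the sediment displaces seawater, and the subsidence is in turn flooded, so s (ρ_m − ρ_w) = t (ρ_sed − ρ_w).
s = 4.57 km × (2050 − 1030) / (3280 − 1030) = 2.07 km.

2.07 km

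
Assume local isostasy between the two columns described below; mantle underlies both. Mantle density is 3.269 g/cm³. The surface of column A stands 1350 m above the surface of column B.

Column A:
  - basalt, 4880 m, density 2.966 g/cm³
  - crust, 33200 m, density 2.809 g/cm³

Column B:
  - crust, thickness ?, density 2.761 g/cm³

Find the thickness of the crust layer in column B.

24300 m

Take the compensation level at the base of the deeper column (depth z_c below the surface of column A) and equate Σ ρ_i t_i down to z_c; mantle fills any gap and the z_c terms cancel.
Column A: 4880×2.966 + 33200×2.809 + (z_c − 38080)×3.269
Column B: 1350×0 + x×2.761 + (z_c − 1350 − 0 − x)×3.269
The z_c×3.269 term appears on both sides and cancels. Collect the known terms of each column as K = Σ(ρt)_known − 3.269 × (depth of known layers): K_A = 107732.88 − 3.269×38080 = −16750.64; K_B = 0 − 3.269×(1350 + 0) = −4413.15.
Balance: K_A = K_B − x×(3.269 − 2.761), so x = (K_B − K_A)/(3.269 − 2.761) = 12337.5/0.508 = 24300 m.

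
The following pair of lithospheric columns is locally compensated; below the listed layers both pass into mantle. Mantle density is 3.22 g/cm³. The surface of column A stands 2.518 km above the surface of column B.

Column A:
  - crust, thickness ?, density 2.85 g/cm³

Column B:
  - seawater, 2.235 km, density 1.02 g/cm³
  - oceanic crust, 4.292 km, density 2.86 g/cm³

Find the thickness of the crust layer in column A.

Take the compensation level at the base of the deeper column (depth z_c below the surface of column A) and equate Σ ρ_i t_i down to z_c; mantle fills any gap and the z_c terms cancel.
Column A: x×2.85 + (z_c − 0 − x)×3.22
Column B: 2.518×0 + 2.235×1.02 + 4.292×2.86 + (z_c − 2.518 − 6.527)×3.22
The z_c×3.22 term appears on both sides and cancels. Collect the known terms of each column as K = Σ(ρt)_known − 3.22 × (depth of known layers): K_A = 0 − 3.22×0 = 0; K_B = 14.55482 − 3.22×(2.518 + 6.527) = −14.57008.
Balance: K_A − x×(3.22 − 2.85) = K_B, so x = (K_A − K_B)/(3.22 − 2.85) = 14.5701/0.37 = 39.4 km.

39.4 km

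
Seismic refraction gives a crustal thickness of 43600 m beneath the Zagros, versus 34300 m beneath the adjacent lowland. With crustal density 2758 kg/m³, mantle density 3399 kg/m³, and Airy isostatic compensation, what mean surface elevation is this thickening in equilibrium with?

Excess crust Δ = 43600 m − 34300 m = 9300 m, split between elevation h and root r with h + r = Δ.
Airy balance ρ_c h = (ρ_m − ρ_c) r gives r = h ρ_c/(ρ_m − ρ_c), so h (1 + ρ_c/(ρ_m − ρ_c)) = Δ, i.e. h = Δ (ρ_m − ρ_c)/ρ_m.
h = 9300 m × 641/3399 = 1750 m.

1750 m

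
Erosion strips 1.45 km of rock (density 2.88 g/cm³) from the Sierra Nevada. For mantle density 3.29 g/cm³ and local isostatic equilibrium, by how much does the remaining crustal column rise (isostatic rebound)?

1.27 km

Unloading: uplift u = e ρ_c/ρ_m = 1.45 km × 2.88/3.29 = 1.27 km.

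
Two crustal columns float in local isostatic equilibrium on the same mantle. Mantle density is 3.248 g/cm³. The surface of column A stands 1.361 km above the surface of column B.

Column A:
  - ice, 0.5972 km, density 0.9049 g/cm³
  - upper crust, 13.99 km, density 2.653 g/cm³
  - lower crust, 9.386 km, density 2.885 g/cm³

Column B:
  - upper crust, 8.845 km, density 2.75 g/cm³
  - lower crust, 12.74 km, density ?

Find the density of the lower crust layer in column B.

Take the compensation level at the base of the deeper column (depth z_c below the surface of column A) and equate Σ ρ_i t_i down to z_c; mantle fills any gap and the z_c terms cancel.
Column A: 0.5972×0.9049 + 13.99×2.653 + 9.386×2.885 + (z_c − 23.9732)×3.248
Column B: 1.361×0 + 8.845×2.75 + 12.74×ρ + (z_c − 1.361 − 21.585)×3.248
The z_c×3.248 term appears on both sides and cancels. Collect the known terms of each column as K = Σ(ρt)_known − 3.248 × (depth of known layers): K_A = 64.7344863 − 3.248×23.9732 = −13.1304673; K_B = 24.32375 − 3.248×(1.361 + 21.585) = −50.204858.
Balance: K_A = K_B + 12.74×ρ, so ρ = (K_A − K_B)/12.74 = 37.0744/12.74 = 2.91 g/cm³.

2.91 g/cm³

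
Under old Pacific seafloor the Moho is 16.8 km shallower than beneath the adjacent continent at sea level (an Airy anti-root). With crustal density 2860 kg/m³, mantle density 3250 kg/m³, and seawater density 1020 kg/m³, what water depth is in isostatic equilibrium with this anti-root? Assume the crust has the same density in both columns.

3.56 km

Replacing a thickness d of crust by seawater at the top must be balanced by replacing crust with mantle at the base: d (ρ_c − ρ_w) = a (ρ_m − ρ_c).
d = a (ρ_m − ρ_c)/(ρ_c − ρ_w) = 16.8 km × 390/1840 = 3.56 km.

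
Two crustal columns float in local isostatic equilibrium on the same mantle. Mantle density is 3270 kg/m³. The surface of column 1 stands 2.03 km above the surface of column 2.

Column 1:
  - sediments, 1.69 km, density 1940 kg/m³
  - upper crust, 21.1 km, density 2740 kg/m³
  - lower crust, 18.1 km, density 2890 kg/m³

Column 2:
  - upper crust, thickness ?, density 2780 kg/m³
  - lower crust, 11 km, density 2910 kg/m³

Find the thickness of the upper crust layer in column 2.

19.8 km

Take the compensation level at the base of the deeper column (depth z_c below the surface of column 1) and equate Σ ρ_i t_i down to z_c; mantle fills any gap and the z_c terms cancel.
Column 1: 1.69×1940 + 21.1×2740 + 18.1×2890 + (z_c − 40.89)×3270
Column 2: 2.03×0 + x×2780 + 11×2910 + (z_c − 2.03 − 11 − x)×3270
The z_c×3270 term appears on both sides and cancels. Collect the known terms of each column as K = Σ(ρt)_known − 3270 × (depth of known layers): K_1 = 113401.6 − 3270×40.89 = −20308.7; K_2 = 32010 − 3270×(2.03 + 11) = −10598.1.
Balance: K_1 = K_2 − x×(3270 − 2780), so x = (K_2 − K_1)/(3270 − 2780) = 9710.6/490 = 19.8 km.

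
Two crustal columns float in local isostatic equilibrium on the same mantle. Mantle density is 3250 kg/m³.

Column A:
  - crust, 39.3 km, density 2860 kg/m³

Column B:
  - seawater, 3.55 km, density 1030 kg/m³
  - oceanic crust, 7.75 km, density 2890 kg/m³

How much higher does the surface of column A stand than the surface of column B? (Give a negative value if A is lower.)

1.43 km

For any compensation level in the mantle, the mantle terms cancel and isostasy reduces to e = (Σt_A − Σt_B) − (Σ(ρt)_A − Σ(ρt)_B) / ρ_m.
Σt_A = 39.3 km; Σt_B = 11.3 km; Σ(ρt)_A = 112398; Σ(ρt)_B = 26054 (in km·kg/m³).
e = (39.3 − 11.3) − (112398 − 26054) / 3250 = 1.43 km.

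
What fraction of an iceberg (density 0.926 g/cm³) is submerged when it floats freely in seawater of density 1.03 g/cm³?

89.9%

Submerged fraction = ρ_obj/ρ_fluid = 0.926/1.03 = 89.9%.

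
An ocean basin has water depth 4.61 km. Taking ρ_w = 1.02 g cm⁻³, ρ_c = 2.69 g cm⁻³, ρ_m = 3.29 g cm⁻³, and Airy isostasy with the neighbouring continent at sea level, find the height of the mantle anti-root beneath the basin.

12.8 km

By Archimedes' principle applied to the lithosphere: replacing crust with seawater at the top is compensated by replacing crust with mantle at the base: d (ρ_c − ρ_w) = a (ρ_m − ρ_c).
a = d (ρ_c − ρ_w)/(ρ_m − ρ_c) = 4.61 km × 1.67/0.6 = 12.8 km.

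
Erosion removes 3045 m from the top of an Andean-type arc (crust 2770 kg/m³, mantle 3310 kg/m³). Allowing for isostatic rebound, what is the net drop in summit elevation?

497 m

Rebound u = e ρ_c/ρ_m = 3045 m × 2770/3310 = 2548 m.
Net surface drop = e − u = 3045 m − 2548 m = e (ρ_m − ρ_c)/ρ_m = 497 m.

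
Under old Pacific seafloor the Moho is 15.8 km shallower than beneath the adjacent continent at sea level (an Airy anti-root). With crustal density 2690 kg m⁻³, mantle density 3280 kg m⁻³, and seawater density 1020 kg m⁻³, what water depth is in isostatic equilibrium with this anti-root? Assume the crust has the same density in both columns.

Replacing a thickness d of crust by seawater at the top must be balanced by replacing crust with mantle at the base: d (ρ_c − ρ_w) = a (ρ_m − ρ_c).
d = a (ρ_m − ρ_c)/(ρ_c − ρ_w) = 15.8 km × 590/1670 = 5.58 km.

5.58 km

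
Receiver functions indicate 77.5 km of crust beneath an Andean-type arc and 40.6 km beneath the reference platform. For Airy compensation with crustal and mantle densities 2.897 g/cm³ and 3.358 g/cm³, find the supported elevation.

5.07 km

Excess crust Δ = 77.5 km − 40.6 km = 36.9 km, split between elevation h and root r with h + r = Δ.
Airy balance ρ_c h = (ρ_m − ρ_c) r gives r = h ρ_c/(ρ_m − ρ_c), so h (1 + ρ_c/(ρ_m − ρ_c)) = Δ, i.e. h = Δ (ρ_m − ρ_c)/ρ_m.
h = 36.9 km × 0.461/3.358 = 5.07 km.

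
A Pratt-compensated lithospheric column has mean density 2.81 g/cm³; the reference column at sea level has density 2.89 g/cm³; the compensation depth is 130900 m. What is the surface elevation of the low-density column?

3730 m

ρ_ref D = ρ (D + h) → h = D (ρ_ref − ρ)/ρ.
h = 130900 m × (2.89 − 2.81)/2.81 = 3730 m.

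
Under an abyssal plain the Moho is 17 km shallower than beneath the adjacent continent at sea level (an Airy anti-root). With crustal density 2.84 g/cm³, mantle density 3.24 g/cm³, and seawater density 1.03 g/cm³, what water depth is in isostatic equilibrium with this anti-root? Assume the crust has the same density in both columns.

Replacing a thickness d of crust by seawater at the top must be balanced by replacing crust with mantle at the base: d (ρ_c − ρ_w) = a (ρ_m − ρ_c).
d = a (ρ_m − ρ_c)/(ρ_c − ρ_w) = 17 km × 0.4/1.81 = 3.76 km.

3.76 km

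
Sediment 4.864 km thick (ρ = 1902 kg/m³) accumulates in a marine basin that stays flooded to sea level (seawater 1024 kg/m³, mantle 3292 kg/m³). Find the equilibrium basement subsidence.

1.88 km

Submarine loading: the sediment displaces seawater, and the subsidence is in turn flooded, so s (ρ_m − ρ_w) = t (ρ_sed − ρ_w).
s = 4.864 km × (1902 − 1024) / (3292 − 1024) = 1.88 km.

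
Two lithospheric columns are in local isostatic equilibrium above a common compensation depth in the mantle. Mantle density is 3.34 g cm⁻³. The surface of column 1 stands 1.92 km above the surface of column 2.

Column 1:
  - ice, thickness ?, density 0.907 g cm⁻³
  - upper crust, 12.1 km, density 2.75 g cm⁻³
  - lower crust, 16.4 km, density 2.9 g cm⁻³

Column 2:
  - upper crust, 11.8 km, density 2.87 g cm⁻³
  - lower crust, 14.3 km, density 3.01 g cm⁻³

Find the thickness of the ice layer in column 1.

Take the compensation level at the base of the deeper column (depth z_c below the surface of column 1) and equate Σ ρ_i t_i down to z_c; mantle fills any gap and the z_c terms cancel.
Column 1: x×0.907 + 12.1×2.75 + 16.4×2.9 + (z_c − 28.5 − x)×3.34
Column 2: 1.92×0 + 11.8×2.87 + 14.3×3.01 + (z_c − 1.92 − 26.1)×3.34
The z_c×3.34 term appears on both sides and cancels. Collect the known terms of each column as K = Σ(ρt)_known − 3.34 × (depth of known layers): K_1 = 80.835 − 3.34×28.5 = −14.355; K_2 = 76.909 − 3.34×(1.92 + 26.1) = −16.6778.
Balance: K_1 − x×(3.34 − 0.907) = K_2, so x = (K_1 − K_2)/(3.34 − 0.907) = 2.3228/2.433 = 0.955 km.

0.955 km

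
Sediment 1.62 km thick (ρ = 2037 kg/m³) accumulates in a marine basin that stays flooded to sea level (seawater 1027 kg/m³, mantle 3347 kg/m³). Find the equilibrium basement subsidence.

0.705 km

Submarine loading: the sediment displaces seawater, and the subsidence is in turn flooded, so s (ρ_m − ρ_w) = t (ρ_sed − ρ_w).
s = 1.62 km × (2037 − 1027) / (3347 − 1027) = 0.705 km.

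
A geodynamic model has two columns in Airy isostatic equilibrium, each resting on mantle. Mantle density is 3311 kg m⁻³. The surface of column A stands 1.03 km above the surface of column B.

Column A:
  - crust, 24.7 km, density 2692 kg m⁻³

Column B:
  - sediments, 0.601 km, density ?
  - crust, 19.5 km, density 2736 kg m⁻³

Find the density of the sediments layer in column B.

Take the compensation level at the base of the deeper column (depth z_c below the surface of column A) and equate Σ ρ_i t_i down to z_c; mantle fills any gap and the z_c terms cancel.
Column A: 24.7×2692 + (z_c − 24.7)×3311
Column B: 1.03×0 + 0.601×ρ + 19.5×2736 + (z_c − 1.03 − 20.101)×3311
The z_c×3311 term appears on both sides and cancels. Collect the known terms of each column as K = Σ(ρt)_known − 3311 × (depth of known layers): K_A = 66492.4 − 3311×24.7 = −15289.3; K_B = 53352 − 3311×(1.03 + 20.101) = −16612.741.
Balance: K_A = K_B + 0.601×ρ, so ρ = (K_A − K_B)/0.601 = 1323.44/0.601 = 2200 kg m⁻³.

2200 kg m⁻³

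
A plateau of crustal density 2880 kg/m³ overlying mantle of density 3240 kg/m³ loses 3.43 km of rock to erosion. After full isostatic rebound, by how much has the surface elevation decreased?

Rebound u = e ρ_c/ρ_m = 3.43 km × 2880/3240 = 3.049 km.
Net surface drop = e − u = 3.43 km − 3.049 km = e (ρ_m − ρ_c)/ρ_m = 0.381 km.

0.381 km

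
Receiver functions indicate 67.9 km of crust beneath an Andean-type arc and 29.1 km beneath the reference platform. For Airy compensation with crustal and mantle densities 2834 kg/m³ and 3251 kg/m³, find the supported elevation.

4.98 km

Excess crust Δ = 67.9 km − 29.1 km = 38.8 km, split between elevation h and root r with h + r = Δ.
Airy balance ρ_c h = (ρ_m − ρ_c) r gives r = h ρ_c/(ρ_m − ρ_c), so h (1 + ρ_c/(ρ_m − ρ_c)) = Δ, i.e. h = Δ (ρ_m − ρ_c)/ρ_m.
h = 38.8 km × 417/3251 = 4.98 km.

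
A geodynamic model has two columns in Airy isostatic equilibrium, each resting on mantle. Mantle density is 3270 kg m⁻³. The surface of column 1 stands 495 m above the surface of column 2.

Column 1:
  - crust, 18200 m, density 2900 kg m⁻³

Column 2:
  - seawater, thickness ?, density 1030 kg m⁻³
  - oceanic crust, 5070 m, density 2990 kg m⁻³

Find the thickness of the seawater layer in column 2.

1650 m

Take the compensation level at the base of the deeper column (depth z_c below the surface of column 1) and equate Σ ρ_i t_i down to z_c; mantle fills any gap and the z_c terms cancel.
Column 1: 18200×2900 + (z_c − 18200)×3270
Column 2: 495×0 + x×1030 + 5070×2990 + (z_c − 495 − 5070 − x)×3270
The z_c×3270 term appears on both sides and cancels. Collect the known terms of each column as K = Σ(ρt)_known − 3270 × (depth of known layers): K_1 = 52780000 − 3270×18200 = −6734000; K_2 = 15159300 − 3270×(495 + 5070) = −3038250.
Balance: K_1 = K_2 − x×(3270 − 1030), so x = (K_2 − K_1)/(3270 − 1030) = 3695750/2240 = 1650 m.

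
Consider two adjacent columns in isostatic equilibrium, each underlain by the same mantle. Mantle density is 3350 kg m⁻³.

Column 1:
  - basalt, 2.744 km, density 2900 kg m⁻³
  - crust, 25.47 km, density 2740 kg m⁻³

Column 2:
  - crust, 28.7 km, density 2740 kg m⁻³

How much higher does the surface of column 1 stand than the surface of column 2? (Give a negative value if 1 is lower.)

For any compensation level in the mantle, the mantle terms cancel and isostasy reduces to e = (Σt_1 − Σt_2) − (Σ(ρt)_1 − Σ(ρt)_2) / ρ_m.
Σt_1 = 28.214 km; Σt_2 = 28.7 km; Σ(ρt)_1 = 77745.4; Σ(ρt)_2 = 78638 (in km·kg m⁻³).
e = (28.214 − 28.7) − (77745.4 − 78638) / 3350 = −0.22 km.

−0.22 km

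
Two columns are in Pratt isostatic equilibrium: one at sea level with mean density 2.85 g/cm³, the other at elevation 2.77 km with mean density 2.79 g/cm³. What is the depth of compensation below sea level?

129 km

ρ_ref D = ρ (D + h) → D (ρ_ref − ρ) = ρ h.
D = ρ h/(ρ_ref − ρ) = 2.79 × 2.77 km/(2.85 − 2.79) = 129 km.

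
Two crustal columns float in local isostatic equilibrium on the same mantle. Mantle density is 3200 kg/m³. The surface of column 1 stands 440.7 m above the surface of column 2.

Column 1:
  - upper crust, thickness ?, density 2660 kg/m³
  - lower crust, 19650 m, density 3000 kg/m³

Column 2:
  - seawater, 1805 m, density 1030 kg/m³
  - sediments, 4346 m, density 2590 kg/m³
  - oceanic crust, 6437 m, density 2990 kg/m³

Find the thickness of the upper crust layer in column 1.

Take the compensation level at the base of the deeper column (depth z_c below the surface of column 1) and equate Σ ρ_i t_i down to z_c; mantle fills any gap and the z_c terms cancel.
Column 1: x×2660 + 19650×3000 + (z_c − 19650 − x)×3200
Column 2: 440.7×0 + 1805×1030 + 4346×2590 + 6437×2990 + (z_c − 440.7 − 12588)×3200
The z_c×3200 term appears on both sides and cancels. Collect the known terms of each column as K = Σ(ρt)_known − 3200 × (depth of known layers): K_1 = 58950000 − 3200×19650 = −3930000; K_2 = 32361920 − 3200×(440.7 + 12588) = −9329920.
Balance: K_1 − x×(3200 − 2660) = K_2, so x = (K_1 − K_2)/(3200 − 2660) = 5399920/540 = 10000 m.

10000 m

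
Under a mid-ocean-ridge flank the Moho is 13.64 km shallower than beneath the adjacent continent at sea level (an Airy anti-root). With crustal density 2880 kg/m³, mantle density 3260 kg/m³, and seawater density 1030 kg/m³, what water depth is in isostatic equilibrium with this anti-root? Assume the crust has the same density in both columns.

2.8 km

Replacing a thickness d of crust by seawater at the top must be balanced by replacing crust with mantle at the base: d (ρ_c − ρ_w) = a (ρ_m − ρ_c).
d = a (ρ_m − ρ_c)/(ρ_c − ρ_w) = 13.64 km × 380/1850 = 2.8 km.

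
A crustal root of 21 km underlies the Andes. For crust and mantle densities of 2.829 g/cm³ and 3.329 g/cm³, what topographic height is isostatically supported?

3.71 km

In Airy isostatic equilibrium: ρ_c h = (ρ_m − ρ_c) r.
h = r (ρ_m − ρ_c) / ρ_c = 21 km × (3.329 − 2.829) / 2.829 = 3.71 km.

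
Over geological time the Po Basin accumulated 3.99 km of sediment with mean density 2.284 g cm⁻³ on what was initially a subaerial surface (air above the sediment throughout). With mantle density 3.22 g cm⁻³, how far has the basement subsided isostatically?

2.83 km

Subaerial load: s = t ρ_sed / ρ_m = 3.99 km × 2.284/3.22 = 2.83 km.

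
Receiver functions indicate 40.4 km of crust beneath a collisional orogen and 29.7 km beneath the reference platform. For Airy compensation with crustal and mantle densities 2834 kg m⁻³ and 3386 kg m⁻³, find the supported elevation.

1.74 km

Excess crust Δ = 40.4 km − 29.7 km = 10.7 km, split between elevation h and root r with h + r = Δ.
Airy balance ρ_c h = (ρ_m − ρ_c) r gives r = h ρ_c/(ρ_m − ρ_c), so h (1 + ρ_c/(ρ_m − ρ_c)) = Δ, i.e. h = Δ (ρ_m − ρ_c)/ρ_m.
h = 10.7 km × 552/3386 = 1.74 km.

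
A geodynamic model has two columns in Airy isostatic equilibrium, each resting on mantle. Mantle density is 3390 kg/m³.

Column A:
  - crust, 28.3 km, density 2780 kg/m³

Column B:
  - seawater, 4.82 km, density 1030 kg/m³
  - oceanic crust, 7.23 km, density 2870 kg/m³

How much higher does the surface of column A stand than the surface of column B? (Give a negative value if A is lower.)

0.628 km

For any compensation level in the mantle, the mantle terms cancel and isostasy reduces to e = (Σt_A − Σt_B) − (Σ(ρt)_A − Σ(ρt)_B) / ρ_m.
Σt_A = 28.3 km; Σt_B = 12.05 km; Σ(ρt)_A = 78674; Σ(ρt)_B = 25714.7 (in km·kg/m³).
e = (28.3 − 12.05) − (78674 − 25714.7) / 3390 = 0.628 km.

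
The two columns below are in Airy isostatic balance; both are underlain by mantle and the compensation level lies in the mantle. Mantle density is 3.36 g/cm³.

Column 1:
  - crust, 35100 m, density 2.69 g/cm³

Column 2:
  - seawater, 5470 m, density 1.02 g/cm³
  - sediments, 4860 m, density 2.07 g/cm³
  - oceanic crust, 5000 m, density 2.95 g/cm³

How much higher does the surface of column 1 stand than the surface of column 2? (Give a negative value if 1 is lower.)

714 m

For any compensation level in the mantle, the mantle terms cancel and isostasy reduces to e = (Σt_1 − Σt_2) − (Σ(ρt)_1 − Σ(ρt)_2) / ρ_m.
Σt_1 = 35100 m; Σt_2 = 15330 m; Σ(ρt)_1 = 94419; Σ(ρt)_2 = 30389.6 (in m·g/cm³).
e = (35100 − 15330) − (94419 − 30389.6) / 3.36 = 714 m.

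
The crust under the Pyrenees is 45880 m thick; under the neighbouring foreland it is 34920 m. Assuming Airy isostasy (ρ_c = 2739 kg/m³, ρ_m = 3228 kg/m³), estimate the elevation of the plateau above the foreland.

1660 m

Excess crust Δ = 45880 m − 34920 m = 10960 m, split between elevation h and root r with h + r = Δ.
Airy balance ρ_c h = (ρ_m − ρ_c) r gives r = h ρ_c/(ρ_m − ρ_c), so h (1 + ρ_c/(ρ_m − ρ_c)) = Δ, i.e. h = Δ (ρ_m − ρ_c)/ρ_m.
h = 10960 m × 489/3228 = 1660 m.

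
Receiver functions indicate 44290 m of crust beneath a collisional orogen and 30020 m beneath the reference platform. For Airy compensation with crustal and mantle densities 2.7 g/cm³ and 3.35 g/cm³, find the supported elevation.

2770 m

Excess crust Δ = 44290 m − 30020 m = 14270 m, split between elevation h and root r with h + r = Δ.
Airy balance ρ_c h = (ρ_m − ρ_c) r gives r = h ρ_c/(ρ_m − ρ_c), so h (1 + ρ_c/(ρ_m − ρ_c)) = Δ, i.e. h = Δ (ρ_m − ρ_c)/ρ_m.
h = 14270 m × 0.65/3.35 = 2770 m.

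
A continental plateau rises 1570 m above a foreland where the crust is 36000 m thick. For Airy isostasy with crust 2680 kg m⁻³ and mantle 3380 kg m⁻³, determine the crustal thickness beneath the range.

43600 m

Root depth r = h ρ_c / (ρ_m − ρ_c) = 1570 m × 2680 / 700 = 6011 m.
Total thickness = T + h + r = 36000 m + 1570 m + 6011 m = 43600 m.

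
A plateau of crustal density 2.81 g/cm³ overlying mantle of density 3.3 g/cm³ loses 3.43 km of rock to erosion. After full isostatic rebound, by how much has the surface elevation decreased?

0.509 km

Rebound u = e ρ_c/ρ_m = 3.43 km × 2.81/3.3 = 2.921 km.
Net surface drop = e − u = 3.43 km − 2.921 km = e (ρ_m − ρ_c)/ρ_m = 0.509 km.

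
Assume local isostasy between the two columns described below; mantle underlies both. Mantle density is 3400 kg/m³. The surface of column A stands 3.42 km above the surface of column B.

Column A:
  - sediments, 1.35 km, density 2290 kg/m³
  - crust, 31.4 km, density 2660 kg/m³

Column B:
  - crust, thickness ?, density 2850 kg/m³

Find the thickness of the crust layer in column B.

Take the compensation level at the base of the deeper column (depth z_c below the surface of column A) and equate Σ ρ_i t_i down to z_c; mantle fills any gap and the z_c terms cancel.
Column A: 1.35×2290 + 31.4×2660 + (z_c − 32.75)×3400
Column B: 3.42×0 + x×2850 + (z_c − 3.42 − 0 − x)×3400
The z_c×3400 term appears on both sides and cancels. Collect the known terms of each column as K = Σ(ρt)_known − 3400 × (depth of known layers): K_A = 86615.5 − 3400×32.75 = −24734.5; K_B = 0 − 3400×(3.42 + 0) = −11628.
Balance: K_A = K_B − x×(3400 − 2850), so x = (K_B − K_A)/(3400 − 2850) = 13106.5/550 = 23.8 km.

23.8 km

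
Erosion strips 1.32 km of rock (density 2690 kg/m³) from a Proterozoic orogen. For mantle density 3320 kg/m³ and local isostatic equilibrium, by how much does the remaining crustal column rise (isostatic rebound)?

1.07 km

Unloading: uplift u = e ρ_c/ρ_m = 1.32 km × 2690/3320 = 1.07 km.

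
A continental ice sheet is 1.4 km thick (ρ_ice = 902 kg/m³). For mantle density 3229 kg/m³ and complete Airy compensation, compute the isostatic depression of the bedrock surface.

0.391 km

Isostatic balance requires: the ice load ρ_ice t is balanced by mantle displaced below, ρ_m s.
s = t ρ_ice / ρ_m = 1.4 km × 902/3229 = 0.391 km.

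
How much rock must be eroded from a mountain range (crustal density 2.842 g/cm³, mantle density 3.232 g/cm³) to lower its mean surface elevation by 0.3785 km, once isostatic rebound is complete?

Net drop Δ = e − u = e − e ρ_c/ρ_m = e (ρ_m − ρ_c)/ρ_m.
e = Δ ρ_m/(ρ_m − ρ_c) = 0.3785 km × 3.232/0.39 = 3.14 km.

3.14 km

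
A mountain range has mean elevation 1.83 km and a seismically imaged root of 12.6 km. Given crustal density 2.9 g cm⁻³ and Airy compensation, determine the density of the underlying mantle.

3.32 g cm⁻³

Airy balance: ρ_c h = (ρ_m − ρ_c) r → ρ_m = ρ_c (1 + h/r).
ρ_m = 2.9 × (1 + 1.83 km/12.6 km) = 3.32 g cm⁻³.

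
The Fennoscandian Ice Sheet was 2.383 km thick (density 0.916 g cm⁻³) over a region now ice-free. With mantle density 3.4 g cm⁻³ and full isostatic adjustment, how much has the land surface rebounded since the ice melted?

Removing the load lets mantle flow back in; uplift u satisfies ρ_ice t = ρ_m u.
u = t ρ_ice/ρ_m = 2.383 km × 0.916/3.4 = 0.642 km.

0.642 km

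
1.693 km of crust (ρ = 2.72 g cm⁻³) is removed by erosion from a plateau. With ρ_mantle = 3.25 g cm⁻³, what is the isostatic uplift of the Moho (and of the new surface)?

Unloading: uplift u = e ρ_c/ρ_m = 1.693 km × 2.72/3.25 = 1.42 km.

1.42 km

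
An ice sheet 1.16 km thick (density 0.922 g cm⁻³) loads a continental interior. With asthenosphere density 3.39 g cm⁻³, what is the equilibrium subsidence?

0.315 km

Balancing pressure at the compensation depth: the ice load ρ_ice t is balanced by mantle displaced below, ρ_m s.
s = t ρ_ice / ρ_m = 1.16 km × 0.922/3.39 = 0.315 km.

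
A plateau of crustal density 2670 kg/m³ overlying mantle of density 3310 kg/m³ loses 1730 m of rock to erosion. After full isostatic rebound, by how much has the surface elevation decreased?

335 m

Rebound u = e ρ_c/ρ_m = 1730 m × 2670/3310 = 1395 m.
Net surface drop = e − u = 1730 m − 1395 m = e (ρ_m − ρ_c)/ρ_m = 335 m.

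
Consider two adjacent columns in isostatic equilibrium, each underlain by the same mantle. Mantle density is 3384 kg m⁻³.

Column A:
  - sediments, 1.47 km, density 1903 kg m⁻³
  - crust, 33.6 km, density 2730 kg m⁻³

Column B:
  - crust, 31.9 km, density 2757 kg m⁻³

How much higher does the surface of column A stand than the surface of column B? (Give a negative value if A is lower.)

For any compensation level in the mantle, the mantle terms cancel and isostasy reduces to e = (Σt_A − Σt_B) − (Σ(ρt)_A − Σ(ρt)_B) / ρ_m.
Σt_A = 35.07 km; Σt_B = 31.9 km; Σ(ρt)_A = 94525.41; Σ(ρt)_B = 87948.3 (in km·kg m⁻³).
e = (35.07 − 31.9) − (94525.41 − 87948.3) / 3384 = 1.23 km.

1.23 km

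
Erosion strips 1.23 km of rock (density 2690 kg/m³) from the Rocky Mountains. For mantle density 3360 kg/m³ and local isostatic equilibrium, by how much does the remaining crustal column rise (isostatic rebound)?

0.985 km

Unloading: uplift u = e ρ_c/ρ_m = 1.23 km × 2690/3360 = 0.985 km.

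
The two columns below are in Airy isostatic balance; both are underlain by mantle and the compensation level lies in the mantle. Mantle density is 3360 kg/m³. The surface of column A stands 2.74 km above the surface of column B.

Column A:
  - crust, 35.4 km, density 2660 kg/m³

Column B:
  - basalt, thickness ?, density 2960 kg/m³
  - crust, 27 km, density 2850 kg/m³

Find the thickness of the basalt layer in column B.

Take the compensation level at the base of the deeper column (depth z_c below the surface of column A) and equate Σ ρ_i t_i down to z_c; mantle fills any gap and the z_c terms cancel.
Column A: 35.4×2660 + (z_c − 35.4)×3360
Column B: 2.74×0 + x×2960 + 27×2850 + (z_c − 2.74 − 27 − x)×3360
The z_c×3360 term appears on both sides and cancels. Collect the known terms of each column as K = Σ(ρt)_known − 3360 × (depth of known layers): K_A = 94164 − 3360×35.4 = −24780; K_B = 76950 − 3360×(2.74 + 27) = −22976.4.
Balance: K_A = K_B − x×(3360 − 2960), so x = (K_B − K_A)/(3360 − 2960) = 1803.6/400 = 4.51 km.

4.51 km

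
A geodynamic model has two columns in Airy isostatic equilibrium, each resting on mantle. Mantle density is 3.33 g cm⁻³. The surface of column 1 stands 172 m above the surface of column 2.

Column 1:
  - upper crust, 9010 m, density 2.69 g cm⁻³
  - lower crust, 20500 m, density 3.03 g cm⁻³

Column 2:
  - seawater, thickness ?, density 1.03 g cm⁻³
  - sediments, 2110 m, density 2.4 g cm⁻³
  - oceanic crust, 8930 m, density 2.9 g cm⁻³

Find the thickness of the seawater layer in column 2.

Take the compensation level at the base of the deeper column (depth z_c below the surface of column 1) and equate Σ ρ_i t_i down to z_c; mantle fills any gap and the z_c terms cancel.
Column 1: 9010×2.69 + 20500×3.03 + (z_c − 29510)×3.33
Column 2: 172×0 + x×1.03 + 2110×2.4 + 8930×2.9 + (z_c − 172 − 11040 − x)×3.33
The z_c×3.33 term appears on both sides and cancels. Collect the known terms of each column as K = Σ(ρt)_known − 3.33 × (depth of known layers): K_1 = 86351.9 − 3.33×29510 = −11916.4; K_2 = 30961 − 3.33×(172 + 11040) = −6374.96.
Balance: K_1 = K_2 − x×(3.33 − 1.03), so x = (K_2 − K_1)/(3.33 − 1.03) = 5541.44/2.3 = 2410 m.

2410 m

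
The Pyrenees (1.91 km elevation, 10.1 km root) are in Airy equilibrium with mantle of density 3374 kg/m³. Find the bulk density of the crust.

ρ_c h = (ρ_m − ρ_c) r → ρ_c (h + r) = ρ_m r → ρ_c = ρ_m r / (h + r).
ρ_c = 3374 × 10.1 km / (1.91 km + 10.1 km) = 2840 kg/m³.

2840 kg/m³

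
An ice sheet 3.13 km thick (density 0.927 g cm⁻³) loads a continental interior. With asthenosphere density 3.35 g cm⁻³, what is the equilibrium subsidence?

0.866 km

By Archimedes' principle applied to the lithosphere: the ice load ρ_ice t is balanced by mantle displaced below, ρ_m s.
s = t ρ_ice / ρ_m = 3.13 km × 0.927/3.35 = 0.866 km.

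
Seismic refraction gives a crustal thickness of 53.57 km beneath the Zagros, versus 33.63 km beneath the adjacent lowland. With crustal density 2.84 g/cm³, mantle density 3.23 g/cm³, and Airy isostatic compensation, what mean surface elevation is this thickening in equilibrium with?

2.41 km

Excess crust Δ = 53.57 km − 33.63 km = 19.94 km, split between elevation h and root r with h + r = Δ.
Airy balance ρ_c h = (ρ_m − ρ_c) r gives r = h ρ_c/(ρ_m − ρ_c), so h (1 + ρ_c/(ρ_m − ρ_c)) = Δ, i.e. h = Δ (ρ_m − ρ_c)/ρ_m.
h = 19.94 km × 0.39/3.23 = 2.41 km.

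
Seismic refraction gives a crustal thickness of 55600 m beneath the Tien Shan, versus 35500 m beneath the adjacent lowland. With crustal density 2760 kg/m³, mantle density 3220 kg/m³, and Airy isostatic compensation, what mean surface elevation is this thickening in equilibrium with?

2870 m

Excess crust Δ = 55600 m − 35500 m = 20100 m, split between elevation h and root r with h + r = Δ.
Airy balance ρ_c h = (ρ_m − ρ_c) r gives r = h ρ_c/(ρ_m − ρ_c), so h (1 + ρ_c/(ρ_m − ρ_c)) = Δ, i.e. h = Δ (ρ_m − ρ_c)/ρ_m.
h = 20100 m × 460/3220 = 2870 m.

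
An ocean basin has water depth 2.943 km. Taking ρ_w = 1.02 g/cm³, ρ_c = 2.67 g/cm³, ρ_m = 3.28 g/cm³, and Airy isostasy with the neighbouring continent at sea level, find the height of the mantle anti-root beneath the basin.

7.96 km

Balancing pressure at the compensation depth: replacing crust with seawater at the top is compensated by replacing crust with mantle at the base: d (ρ_c − ρ_w) = a (ρ_m − ρ_c).
a = d (ρ_c − ρ_w)/(ρ_m − ρ_c) = 2.943 km × 1.65/0.61 = 7.96 km.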